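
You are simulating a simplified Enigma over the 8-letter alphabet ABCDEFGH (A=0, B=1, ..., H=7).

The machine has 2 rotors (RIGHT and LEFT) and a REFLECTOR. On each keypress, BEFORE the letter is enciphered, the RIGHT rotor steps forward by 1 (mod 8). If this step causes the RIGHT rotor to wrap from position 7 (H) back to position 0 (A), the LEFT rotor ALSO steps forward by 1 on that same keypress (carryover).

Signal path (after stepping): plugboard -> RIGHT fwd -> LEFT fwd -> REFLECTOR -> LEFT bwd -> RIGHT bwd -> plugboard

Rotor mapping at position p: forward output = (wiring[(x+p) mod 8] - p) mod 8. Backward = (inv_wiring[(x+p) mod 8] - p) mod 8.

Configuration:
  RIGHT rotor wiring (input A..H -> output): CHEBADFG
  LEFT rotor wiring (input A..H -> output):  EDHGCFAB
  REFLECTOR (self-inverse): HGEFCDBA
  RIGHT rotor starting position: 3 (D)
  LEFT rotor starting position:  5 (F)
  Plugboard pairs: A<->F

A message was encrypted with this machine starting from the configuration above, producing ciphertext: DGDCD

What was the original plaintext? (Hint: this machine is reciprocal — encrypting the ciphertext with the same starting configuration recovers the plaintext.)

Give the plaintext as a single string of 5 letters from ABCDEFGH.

Char 1 ('D'): step: R->4, L=5; D->plug->D->R->C->L->E->refl->C->L'->F->R'->H->plug->H
Char 2 ('G'): step: R->5, L=5; G->plug->G->R->E->L->G->refl->B->L'->G->R'->A->plug->F
Char 3 ('D'): step: R->6, L=5; D->plug->D->R->B->L->D->refl->F->L'->H->R'->A->plug->F
Char 4 ('C'): step: R->7, L=5; C->plug->C->R->A->L->A->refl->H->L'->D->R'->B->plug->B
Char 5 ('D'): step: R->0, L->6 (L advanced); D->plug->D->R->B->L->D->refl->F->L'->D->R'->F->plug->A

Answer: HFFBA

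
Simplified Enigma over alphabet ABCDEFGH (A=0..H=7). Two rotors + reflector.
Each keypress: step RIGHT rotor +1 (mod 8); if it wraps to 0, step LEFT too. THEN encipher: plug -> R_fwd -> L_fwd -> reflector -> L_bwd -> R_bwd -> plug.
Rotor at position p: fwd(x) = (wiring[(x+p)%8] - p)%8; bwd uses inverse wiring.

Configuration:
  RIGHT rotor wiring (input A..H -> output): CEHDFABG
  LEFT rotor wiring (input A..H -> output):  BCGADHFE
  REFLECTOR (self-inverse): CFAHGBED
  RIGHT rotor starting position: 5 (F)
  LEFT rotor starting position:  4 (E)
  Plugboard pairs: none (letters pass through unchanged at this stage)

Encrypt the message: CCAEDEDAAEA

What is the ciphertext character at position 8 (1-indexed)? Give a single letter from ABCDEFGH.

Char 1 ('C'): step: R->6, L=4; C->plug->C->R->E->L->F->refl->B->L'->C->R'->H->plug->H
Char 2 ('C'): step: R->7, L=4; C->plug->C->R->F->L->G->refl->E->L'->H->R'->A->plug->A
Char 3 ('A'): step: R->0, L->5 (L advanced); A->plug->A->R->C->L->H->refl->D->L'->G->R'->H->plug->H
Char 4 ('E'): step: R->1, L=5; E->plug->E->R->H->L->G->refl->E->L'->D->R'->A->plug->A
Char 5 ('D'): step: R->2, L=5; D->plug->D->R->G->L->D->refl->H->L'->C->R'->H->plug->H
Char 6 ('E'): step: R->3, L=5; E->plug->E->R->D->L->E->refl->G->L'->H->R'->F->plug->F
Char 7 ('D'): step: R->4, L=5; D->plug->D->R->C->L->H->refl->D->L'->G->R'->E->plug->E
Char 8 ('A'): step: R->5, L=5; A->plug->A->R->D->L->E->refl->G->L'->H->R'->E->plug->E

E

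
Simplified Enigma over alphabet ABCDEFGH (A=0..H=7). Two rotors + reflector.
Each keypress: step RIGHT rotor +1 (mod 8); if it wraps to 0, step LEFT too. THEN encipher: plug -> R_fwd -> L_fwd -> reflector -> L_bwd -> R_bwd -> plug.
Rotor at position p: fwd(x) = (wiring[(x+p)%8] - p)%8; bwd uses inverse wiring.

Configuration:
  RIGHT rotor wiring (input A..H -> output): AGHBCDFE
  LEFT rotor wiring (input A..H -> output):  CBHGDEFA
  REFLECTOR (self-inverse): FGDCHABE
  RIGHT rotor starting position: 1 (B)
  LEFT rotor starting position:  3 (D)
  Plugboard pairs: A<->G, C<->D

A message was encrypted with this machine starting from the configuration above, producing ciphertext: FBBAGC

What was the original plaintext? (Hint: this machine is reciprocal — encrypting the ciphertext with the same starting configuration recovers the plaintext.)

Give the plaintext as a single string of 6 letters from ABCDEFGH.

Answer: AFHEHF

Derivation:
Char 1 ('F'): step: R->2, L=3; F->plug->F->R->C->L->B->refl->G->L'->G->R'->G->plug->A
Char 2 ('B'): step: R->3, L=3; B->plug->B->R->H->L->E->refl->H->L'->F->R'->F->plug->F
Char 3 ('B'): step: R->4, L=3; B->plug->B->R->H->L->E->refl->H->L'->F->R'->H->plug->H
Char 4 ('A'): step: R->5, L=3; A->plug->G->R->E->L->F->refl->A->L'->B->R'->E->plug->E
Char 5 ('G'): step: R->6, L=3; G->plug->A->R->H->L->E->refl->H->L'->F->R'->H->plug->H
Char 6 ('C'): step: R->7, L=3; C->plug->D->R->A->L->D->refl->C->L'->D->R'->F->plug->F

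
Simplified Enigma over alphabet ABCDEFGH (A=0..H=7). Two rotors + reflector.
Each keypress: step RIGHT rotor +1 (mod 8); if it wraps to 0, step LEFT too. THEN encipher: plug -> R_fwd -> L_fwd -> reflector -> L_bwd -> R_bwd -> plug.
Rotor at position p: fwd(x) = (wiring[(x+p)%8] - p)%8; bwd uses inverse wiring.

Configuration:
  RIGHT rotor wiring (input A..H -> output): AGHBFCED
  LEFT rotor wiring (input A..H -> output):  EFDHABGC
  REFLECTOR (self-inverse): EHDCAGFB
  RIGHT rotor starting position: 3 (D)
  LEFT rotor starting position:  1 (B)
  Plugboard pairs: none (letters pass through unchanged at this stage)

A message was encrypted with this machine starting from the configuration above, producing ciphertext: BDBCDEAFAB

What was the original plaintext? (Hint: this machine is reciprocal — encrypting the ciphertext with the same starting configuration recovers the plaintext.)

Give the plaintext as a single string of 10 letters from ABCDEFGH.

Answer: GCCBFGHHFC

Derivation:
Char 1 ('B'): step: R->4, L=1; B->plug->B->R->G->L->B->refl->H->L'->D->R'->G->plug->G
Char 2 ('D'): step: R->5, L=1; D->plug->D->R->D->L->H->refl->B->L'->G->R'->C->plug->C
Char 3 ('B'): step: R->6, L=1; B->plug->B->R->F->L->F->refl->G->L'->C->R'->C->plug->C
Char 4 ('C'): step: R->7, L=1; C->plug->C->R->H->L->D->refl->C->L'->B->R'->B->plug->B
Char 5 ('D'): step: R->0, L->2 (L advanced); D->plug->D->R->B->L->F->refl->G->L'->C->R'->F->plug->F
Char 6 ('E'): step: R->1, L=2; E->plug->E->R->B->L->F->refl->G->L'->C->R'->G->plug->G
Char 7 ('A'): step: R->2, L=2; A->plug->A->R->F->L->A->refl->E->L'->E->R'->H->plug->H
Char 8 ('F'): step: R->3, L=2; F->plug->F->R->F->L->A->refl->E->L'->E->R'->H->plug->H
Char 9 ('A'): step: R->4, L=2; A->plug->A->R->B->L->F->refl->G->L'->C->R'->F->plug->F
Char 10 ('B'): step: R->5, L=2; B->plug->B->R->H->L->D->refl->C->L'->G->R'->C->plug->C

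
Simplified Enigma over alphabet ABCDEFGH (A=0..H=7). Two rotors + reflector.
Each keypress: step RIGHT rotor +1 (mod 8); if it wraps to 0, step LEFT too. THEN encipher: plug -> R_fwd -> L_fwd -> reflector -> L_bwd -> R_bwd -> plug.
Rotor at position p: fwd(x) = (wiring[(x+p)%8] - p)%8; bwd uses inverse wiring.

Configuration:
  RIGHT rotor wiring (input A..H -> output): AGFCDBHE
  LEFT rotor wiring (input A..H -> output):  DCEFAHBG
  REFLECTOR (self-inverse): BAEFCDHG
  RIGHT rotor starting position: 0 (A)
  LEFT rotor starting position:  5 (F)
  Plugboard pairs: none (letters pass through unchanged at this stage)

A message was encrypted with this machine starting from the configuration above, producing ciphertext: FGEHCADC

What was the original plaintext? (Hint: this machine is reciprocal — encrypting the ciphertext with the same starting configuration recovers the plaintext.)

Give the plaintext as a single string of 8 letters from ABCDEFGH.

Answer: DFBFADGH

Derivation:
Char 1 ('F'): step: R->1, L=5; F->plug->F->R->G->L->A->refl->B->L'->C->R'->D->plug->D
Char 2 ('G'): step: R->2, L=5; G->plug->G->R->G->L->A->refl->B->L'->C->R'->F->plug->F
Char 3 ('E'): step: R->3, L=5; E->plug->E->R->B->L->E->refl->C->L'->A->R'->B->plug->B
Char 4 ('H'): step: R->4, L=5; H->plug->H->R->G->L->A->refl->B->L'->C->R'->F->plug->F
Char 5 ('C'): step: R->5, L=5; C->plug->C->R->H->L->D->refl->F->L'->E->R'->A->plug->A
Char 6 ('A'): step: R->6, L=5; A->plug->A->R->B->L->E->refl->C->L'->A->R'->D->plug->D
Char 7 ('D'): step: R->7, L=5; D->plug->D->R->G->L->A->refl->B->L'->C->R'->G->plug->G
Char 8 ('C'): step: R->0, L->6 (L advanced); C->plug->C->R->F->L->H->refl->G->L'->E->R'->H->plug->H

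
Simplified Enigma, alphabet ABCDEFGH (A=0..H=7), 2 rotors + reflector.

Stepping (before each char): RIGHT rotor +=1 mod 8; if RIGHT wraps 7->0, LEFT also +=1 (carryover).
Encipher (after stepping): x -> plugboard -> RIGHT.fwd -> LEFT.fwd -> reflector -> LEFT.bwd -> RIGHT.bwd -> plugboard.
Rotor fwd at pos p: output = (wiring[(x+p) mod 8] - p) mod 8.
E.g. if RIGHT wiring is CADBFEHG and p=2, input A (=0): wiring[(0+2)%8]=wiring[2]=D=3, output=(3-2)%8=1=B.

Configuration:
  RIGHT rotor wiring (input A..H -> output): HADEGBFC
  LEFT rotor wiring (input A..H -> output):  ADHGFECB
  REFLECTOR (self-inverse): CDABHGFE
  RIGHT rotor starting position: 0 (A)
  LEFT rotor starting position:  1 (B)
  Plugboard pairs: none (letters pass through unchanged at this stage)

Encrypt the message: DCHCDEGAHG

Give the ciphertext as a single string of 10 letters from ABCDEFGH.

Char 1 ('D'): step: R->1, L=1; D->plug->D->R->F->L->B->refl->D->L'->E->R'->F->plug->F
Char 2 ('C'): step: R->2, L=1; C->plug->C->R->E->L->D->refl->B->L'->F->R'->G->plug->G
Char 3 ('H'): step: R->3, L=1; H->plug->H->R->A->L->C->refl->A->L'->G->R'->C->plug->C
Char 4 ('C'): step: R->4, L=1; C->plug->C->R->B->L->G->refl->F->L'->C->R'->A->plug->A
Char 5 ('D'): step: R->5, L=1; D->plug->D->R->C->L->F->refl->G->L'->B->R'->H->plug->H
Char 6 ('E'): step: R->6, L=1; E->plug->E->R->F->L->B->refl->D->L'->E->R'->B->plug->B
Char 7 ('G'): step: R->7, L=1; G->plug->G->R->C->L->F->refl->G->L'->B->R'->C->plug->C
Char 8 ('A'): step: R->0, L->2 (L advanced); A->plug->A->R->H->L->B->refl->D->L'->C->R'->H->plug->H
Char 9 ('H'): step: R->1, L=2; H->plug->H->R->G->L->G->refl->F->L'->A->R'->E->plug->E
Char 10 ('G'): step: R->2, L=2; G->plug->G->R->F->L->H->refl->E->L'->B->R'->A->plug->A

Answer: FGCAHBCHEA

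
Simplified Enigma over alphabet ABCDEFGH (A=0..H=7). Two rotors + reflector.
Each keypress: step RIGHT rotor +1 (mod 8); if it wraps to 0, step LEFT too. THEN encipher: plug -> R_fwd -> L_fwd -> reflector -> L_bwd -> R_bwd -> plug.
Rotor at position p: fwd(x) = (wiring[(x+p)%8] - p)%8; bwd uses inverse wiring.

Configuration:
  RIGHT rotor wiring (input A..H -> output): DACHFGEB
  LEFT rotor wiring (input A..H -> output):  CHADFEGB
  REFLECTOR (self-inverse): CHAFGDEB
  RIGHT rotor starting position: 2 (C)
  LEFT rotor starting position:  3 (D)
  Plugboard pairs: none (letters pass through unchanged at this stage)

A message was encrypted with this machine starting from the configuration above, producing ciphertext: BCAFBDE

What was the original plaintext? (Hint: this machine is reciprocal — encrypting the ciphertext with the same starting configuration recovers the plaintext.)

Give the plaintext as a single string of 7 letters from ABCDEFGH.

Answer: GAHHFBF

Derivation:
Char 1 ('B'): step: R->3, L=3; B->plug->B->R->C->L->B->refl->H->L'->F->R'->G->plug->G
Char 2 ('C'): step: R->4, L=3; C->plug->C->R->A->L->A->refl->C->L'->B->R'->A->plug->A
Char 3 ('A'): step: R->5, L=3; A->plug->A->R->B->L->C->refl->A->L'->A->R'->H->plug->H
Char 4 ('F'): step: R->6, L=3; F->plug->F->R->B->L->C->refl->A->L'->A->R'->H->plug->H
Char 5 ('B'): step: R->7, L=3; B->plug->B->R->E->L->G->refl->E->L'->G->R'->F->plug->F
Char 6 ('D'): step: R->0, L->4 (L advanced); D->plug->D->R->H->L->H->refl->B->L'->A->R'->B->plug->B
Char 7 ('E'): step: R->1, L=4; E->plug->E->R->F->L->D->refl->F->L'->D->R'->F->plug->F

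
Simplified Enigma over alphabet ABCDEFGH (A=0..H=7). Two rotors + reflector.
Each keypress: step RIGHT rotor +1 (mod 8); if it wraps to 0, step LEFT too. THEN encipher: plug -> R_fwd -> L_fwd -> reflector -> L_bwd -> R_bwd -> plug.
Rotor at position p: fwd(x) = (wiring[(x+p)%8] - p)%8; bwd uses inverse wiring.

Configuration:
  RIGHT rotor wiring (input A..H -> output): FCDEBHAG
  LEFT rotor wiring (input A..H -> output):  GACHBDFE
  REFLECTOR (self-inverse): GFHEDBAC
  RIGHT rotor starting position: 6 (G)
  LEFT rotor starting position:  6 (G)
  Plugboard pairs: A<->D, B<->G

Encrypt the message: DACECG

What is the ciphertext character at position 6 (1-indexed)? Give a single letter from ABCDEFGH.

Char 1 ('D'): step: R->7, L=6; D->plug->A->R->H->L->F->refl->B->L'->F->R'->E->plug->E
Char 2 ('A'): step: R->0, L->7 (L advanced); A->plug->D->R->E->L->A->refl->G->L'->H->R'->F->plug->F
Char 3 ('C'): step: R->1, L=7; C->plug->C->R->D->L->D->refl->E->L'->G->R'->E->plug->E
Char 4 ('E'): step: R->2, L=7; E->plug->E->R->G->L->E->refl->D->L'->D->R'->G->plug->B
Char 5 ('C'): step: R->3, L=7; C->plug->C->R->E->L->A->refl->G->L'->H->R'->G->plug->B
Char 6 ('G'): step: R->4, L=7; G->plug->B->R->D->L->D->refl->E->L'->G->R'->F->plug->F

F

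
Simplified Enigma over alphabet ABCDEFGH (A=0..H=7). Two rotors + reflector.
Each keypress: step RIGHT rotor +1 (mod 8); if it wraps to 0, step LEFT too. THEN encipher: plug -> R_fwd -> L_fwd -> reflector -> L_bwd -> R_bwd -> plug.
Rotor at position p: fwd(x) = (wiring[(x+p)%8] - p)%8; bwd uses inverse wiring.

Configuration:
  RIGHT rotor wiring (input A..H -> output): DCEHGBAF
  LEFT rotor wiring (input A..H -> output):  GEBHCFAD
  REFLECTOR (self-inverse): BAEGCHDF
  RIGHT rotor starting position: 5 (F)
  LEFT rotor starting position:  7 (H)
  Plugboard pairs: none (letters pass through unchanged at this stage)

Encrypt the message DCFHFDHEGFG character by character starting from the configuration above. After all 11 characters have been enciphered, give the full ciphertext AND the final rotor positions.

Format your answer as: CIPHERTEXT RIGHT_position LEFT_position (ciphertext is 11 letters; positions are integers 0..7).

Answer: BECCBBBBBEB 0 1

Derivation:
Char 1 ('D'): step: R->6, L=7; D->plug->D->R->E->L->A->refl->B->L'->H->R'->B->plug->B
Char 2 ('C'): step: R->7, L=7; C->plug->C->R->D->L->C->refl->E->L'->A->R'->E->plug->E
Char 3 ('F'): step: R->0, L->0 (L advanced); F->plug->F->R->B->L->E->refl->C->L'->E->R'->C->plug->C
Char 4 ('H'): step: R->1, L=0; H->plug->H->R->C->L->B->refl->A->L'->G->R'->C->plug->C
Char 5 ('F'): step: R->2, L=0; F->plug->F->R->D->L->H->refl->F->L'->F->R'->B->plug->B
Char 6 ('D'): step: R->3, L=0; D->plug->D->R->F->L->F->refl->H->L'->D->R'->B->plug->B
Char 7 ('H'): step: R->4, L=0; H->plug->H->R->D->L->H->refl->F->L'->F->R'->B->plug->B
Char 8 ('E'): step: R->5, L=0; E->plug->E->R->F->L->F->refl->H->L'->D->R'->B->plug->B
Char 9 ('G'): step: R->6, L=0; G->plug->G->R->A->L->G->refl->D->L'->H->R'->B->plug->B
Char 10 ('F'): step: R->7, L=0; F->plug->F->R->H->L->D->refl->G->L'->A->R'->E->plug->E
Char 11 ('G'): step: R->0, L->1 (L advanced); G->plug->G->R->A->L->D->refl->G->L'->C->R'->B->plug->B
Final: ciphertext=BECCBBBBBEB, RIGHT=0, LEFT=1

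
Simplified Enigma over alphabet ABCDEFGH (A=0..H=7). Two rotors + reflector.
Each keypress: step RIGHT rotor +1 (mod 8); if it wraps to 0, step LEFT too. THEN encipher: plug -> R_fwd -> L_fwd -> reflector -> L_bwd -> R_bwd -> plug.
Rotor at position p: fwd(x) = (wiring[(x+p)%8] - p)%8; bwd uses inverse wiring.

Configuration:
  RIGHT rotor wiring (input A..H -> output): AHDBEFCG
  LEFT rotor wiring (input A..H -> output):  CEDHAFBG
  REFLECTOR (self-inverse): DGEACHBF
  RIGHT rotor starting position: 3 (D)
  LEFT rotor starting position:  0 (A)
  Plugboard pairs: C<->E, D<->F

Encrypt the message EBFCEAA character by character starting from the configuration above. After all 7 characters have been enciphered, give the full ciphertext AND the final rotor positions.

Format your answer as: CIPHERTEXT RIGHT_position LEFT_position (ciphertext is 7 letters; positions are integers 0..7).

Answer: GFBFHFD 2 1

Derivation:
Char 1 ('E'): step: R->4, L=0; E->plug->C->R->G->L->B->refl->G->L'->H->R'->G->plug->G
Char 2 ('B'): step: R->5, L=0; B->plug->B->R->F->L->F->refl->H->L'->D->R'->D->plug->F
Char 3 ('F'): step: R->6, L=0; F->plug->D->R->B->L->E->refl->C->L'->A->R'->B->plug->B
Char 4 ('C'): step: R->7, L=0; C->plug->E->R->C->L->D->refl->A->L'->E->R'->D->plug->F
Char 5 ('E'): step: R->0, L->1 (L advanced); E->plug->C->R->D->L->H->refl->F->L'->G->R'->H->plug->H
Char 6 ('A'): step: R->1, L=1; A->plug->A->R->G->L->F->refl->H->L'->D->R'->D->plug->F
Char 7 ('A'): step: R->2, L=1; A->plug->A->R->B->L->C->refl->E->L'->E->R'->F->plug->D
Final: ciphertext=GFBFHFD, RIGHT=2, LEFT=1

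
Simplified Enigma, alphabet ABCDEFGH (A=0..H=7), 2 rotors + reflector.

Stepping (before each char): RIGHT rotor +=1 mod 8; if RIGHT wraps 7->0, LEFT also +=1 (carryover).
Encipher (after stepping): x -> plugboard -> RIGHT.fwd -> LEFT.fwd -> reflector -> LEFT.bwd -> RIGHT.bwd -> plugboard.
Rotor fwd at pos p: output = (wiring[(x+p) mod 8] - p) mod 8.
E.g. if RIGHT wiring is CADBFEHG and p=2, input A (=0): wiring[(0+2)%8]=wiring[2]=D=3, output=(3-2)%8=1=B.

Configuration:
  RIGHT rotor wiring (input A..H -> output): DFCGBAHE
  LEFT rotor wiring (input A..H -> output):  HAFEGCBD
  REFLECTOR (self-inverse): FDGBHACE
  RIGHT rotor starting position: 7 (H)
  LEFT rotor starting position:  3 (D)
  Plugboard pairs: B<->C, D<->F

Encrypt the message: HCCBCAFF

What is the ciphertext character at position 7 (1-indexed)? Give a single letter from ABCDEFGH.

Char 1 ('H'): step: R->0, L->4 (L advanced); H->plug->H->R->E->L->D->refl->B->L'->G->R'->D->plug->F
Char 2 ('C'): step: R->1, L=4; C->plug->B->R->B->L->G->refl->C->L'->A->R'->D->plug->F
Char 3 ('C'): step: R->2, L=4; C->plug->B->R->E->L->D->refl->B->L'->G->R'->D->plug->F
Char 4 ('B'): step: R->3, L=4; B->plug->C->R->F->L->E->refl->H->L'->D->R'->A->plug->A
Char 5 ('C'): step: R->4, L=4; C->plug->B->R->E->L->D->refl->B->L'->G->R'->G->plug->G
Char 6 ('A'): step: R->5, L=4; A->plug->A->R->D->L->H->refl->E->L'->F->R'->F->plug->D
Char 7 ('F'): step: R->6, L=4; F->plug->D->R->H->L->A->refl->F->L'->C->R'->H->plug->H

H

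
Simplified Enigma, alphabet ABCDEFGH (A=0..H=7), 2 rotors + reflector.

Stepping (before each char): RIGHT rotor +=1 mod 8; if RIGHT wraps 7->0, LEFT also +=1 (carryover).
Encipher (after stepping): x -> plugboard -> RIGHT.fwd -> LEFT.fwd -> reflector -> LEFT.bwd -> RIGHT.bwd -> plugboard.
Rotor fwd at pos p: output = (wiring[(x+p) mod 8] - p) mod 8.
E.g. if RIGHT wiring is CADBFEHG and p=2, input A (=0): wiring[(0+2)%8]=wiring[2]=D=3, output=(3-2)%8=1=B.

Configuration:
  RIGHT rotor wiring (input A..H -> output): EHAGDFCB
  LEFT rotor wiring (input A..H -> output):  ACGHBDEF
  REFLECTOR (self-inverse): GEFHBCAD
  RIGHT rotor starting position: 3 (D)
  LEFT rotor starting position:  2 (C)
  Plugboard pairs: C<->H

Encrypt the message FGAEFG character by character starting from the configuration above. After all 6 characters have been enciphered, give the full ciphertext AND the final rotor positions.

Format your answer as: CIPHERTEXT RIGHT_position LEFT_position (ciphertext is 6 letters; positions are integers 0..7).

Char 1 ('F'): step: R->4, L=2; F->plug->F->R->D->L->B->refl->E->L'->A->R'->E->plug->E
Char 2 ('G'): step: R->5, L=2; G->plug->G->R->B->L->F->refl->C->L'->E->R'->C->plug->H
Char 3 ('A'): step: R->6, L=2; A->plug->A->R->E->L->C->refl->F->L'->B->R'->D->plug->D
Char 4 ('E'): step: R->7, L=2; E->plug->E->R->H->L->A->refl->G->L'->G->R'->G->plug->G
Char 5 ('F'): step: R->0, L->3 (L advanced); F->plug->F->R->F->L->F->refl->C->L'->E->R'->A->plug->A
Char 6 ('G'): step: R->1, L=3; G->plug->G->R->A->L->E->refl->B->L'->D->R'->H->plug->C
Final: ciphertext=EHDGAC, RIGHT=1, LEFT=3

Answer: EHDGAC 1 3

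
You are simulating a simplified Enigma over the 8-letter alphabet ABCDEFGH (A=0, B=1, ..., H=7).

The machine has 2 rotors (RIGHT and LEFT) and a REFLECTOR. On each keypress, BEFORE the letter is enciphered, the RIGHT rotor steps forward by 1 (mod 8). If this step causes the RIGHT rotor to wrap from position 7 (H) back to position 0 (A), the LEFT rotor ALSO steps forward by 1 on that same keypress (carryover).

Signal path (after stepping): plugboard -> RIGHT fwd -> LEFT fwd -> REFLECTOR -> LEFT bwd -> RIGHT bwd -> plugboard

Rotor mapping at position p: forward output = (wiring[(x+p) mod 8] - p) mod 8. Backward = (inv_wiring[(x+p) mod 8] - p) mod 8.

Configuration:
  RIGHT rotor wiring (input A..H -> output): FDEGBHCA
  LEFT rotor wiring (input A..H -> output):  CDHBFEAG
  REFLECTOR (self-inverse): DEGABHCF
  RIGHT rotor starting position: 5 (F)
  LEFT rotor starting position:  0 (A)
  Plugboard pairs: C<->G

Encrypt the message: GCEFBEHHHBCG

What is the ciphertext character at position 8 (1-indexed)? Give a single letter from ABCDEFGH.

Char 1 ('G'): step: R->6, L=0; G->plug->C->R->H->L->G->refl->C->L'->A->R'->F->plug->F
Char 2 ('C'): step: R->7, L=0; C->plug->G->R->A->L->C->refl->G->L'->H->R'->E->plug->E
Char 3 ('E'): step: R->0, L->1 (L advanced); E->plug->E->R->B->L->G->refl->C->L'->A->R'->H->plug->H
Char 4 ('F'): step: R->1, L=1; F->plug->F->R->B->L->G->refl->C->L'->A->R'->D->plug->D
Char 5 ('B'): step: R->2, L=1; B->plug->B->R->E->L->D->refl->A->L'->C->R'->A->plug->A
Char 6 ('E'): step: R->3, L=1; E->plug->E->R->F->L->H->refl->F->L'->G->R'->B->plug->B
Char 7 ('H'): step: R->4, L=1; H->plug->H->R->C->L->A->refl->D->L'->E->R'->D->plug->D
Char 8 ('H'): step: R->5, L=1; H->plug->H->R->E->L->D->refl->A->L'->C->R'->A->plug->A

A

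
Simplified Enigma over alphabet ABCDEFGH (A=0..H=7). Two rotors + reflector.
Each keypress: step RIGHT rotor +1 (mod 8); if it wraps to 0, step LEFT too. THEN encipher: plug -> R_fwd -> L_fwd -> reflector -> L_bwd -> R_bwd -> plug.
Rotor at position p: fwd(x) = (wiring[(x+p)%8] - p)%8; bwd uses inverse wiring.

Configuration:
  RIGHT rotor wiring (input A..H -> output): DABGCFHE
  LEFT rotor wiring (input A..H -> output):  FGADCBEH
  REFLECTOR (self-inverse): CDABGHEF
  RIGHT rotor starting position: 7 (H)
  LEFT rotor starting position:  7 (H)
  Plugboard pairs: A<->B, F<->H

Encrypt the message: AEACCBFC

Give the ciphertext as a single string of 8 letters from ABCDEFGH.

Answer: GFHDGCHG

Derivation:
Char 1 ('A'): step: R->0, L->0 (L advanced); A->plug->B->R->A->L->F->refl->H->L'->H->R'->G->plug->G
Char 2 ('E'): step: R->1, L=0; E->plug->E->R->E->L->C->refl->A->L'->C->R'->H->plug->F
Char 3 ('A'): step: R->2, L=0; A->plug->B->R->E->L->C->refl->A->L'->C->R'->F->plug->H
Char 4 ('C'): step: R->3, L=0; C->plug->C->R->C->L->A->refl->C->L'->E->R'->D->plug->D
Char 5 ('C'): step: R->4, L=0; C->plug->C->R->D->L->D->refl->B->L'->F->R'->G->plug->G
Char 6 ('B'): step: R->5, L=0; B->plug->A->R->A->L->F->refl->H->L'->H->R'->C->plug->C
Char 7 ('F'): step: R->6, L=0; F->plug->H->R->H->L->H->refl->F->L'->A->R'->F->plug->H
Char 8 ('C'): step: R->7, L=0; C->plug->C->R->B->L->G->refl->E->L'->G->R'->G->plug->G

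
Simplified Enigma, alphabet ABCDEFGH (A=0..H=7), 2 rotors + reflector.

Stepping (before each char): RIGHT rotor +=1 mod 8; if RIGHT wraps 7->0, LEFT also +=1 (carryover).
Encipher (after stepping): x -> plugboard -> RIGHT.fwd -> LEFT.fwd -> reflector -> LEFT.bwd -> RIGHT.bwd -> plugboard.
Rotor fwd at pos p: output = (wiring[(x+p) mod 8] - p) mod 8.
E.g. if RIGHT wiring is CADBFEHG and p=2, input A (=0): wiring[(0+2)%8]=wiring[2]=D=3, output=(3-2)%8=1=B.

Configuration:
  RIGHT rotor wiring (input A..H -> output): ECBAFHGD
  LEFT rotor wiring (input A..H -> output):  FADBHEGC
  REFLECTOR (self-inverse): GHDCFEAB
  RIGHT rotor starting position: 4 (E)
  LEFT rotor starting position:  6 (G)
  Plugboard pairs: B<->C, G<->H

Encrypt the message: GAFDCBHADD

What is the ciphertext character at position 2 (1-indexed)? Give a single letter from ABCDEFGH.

Char 1 ('G'): step: R->5, L=6; G->plug->H->R->A->L->A->refl->G->L'->H->R'->D->plug->D
Char 2 ('A'): step: R->6, L=6; A->plug->A->R->A->L->A->refl->G->L'->H->R'->G->plug->H

H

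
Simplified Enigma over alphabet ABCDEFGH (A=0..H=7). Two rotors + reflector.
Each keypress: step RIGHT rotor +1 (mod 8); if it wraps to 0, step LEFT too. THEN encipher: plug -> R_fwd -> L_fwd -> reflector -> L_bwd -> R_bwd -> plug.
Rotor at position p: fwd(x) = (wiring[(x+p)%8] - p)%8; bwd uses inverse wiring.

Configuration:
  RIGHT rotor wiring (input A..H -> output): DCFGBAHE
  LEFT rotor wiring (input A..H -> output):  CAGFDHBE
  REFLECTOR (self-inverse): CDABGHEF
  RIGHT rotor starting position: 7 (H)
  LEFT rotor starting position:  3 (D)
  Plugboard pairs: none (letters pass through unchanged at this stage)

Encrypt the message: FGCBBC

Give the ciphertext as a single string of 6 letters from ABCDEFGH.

Answer: BFGAAG

Derivation:
Char 1 ('F'): step: R->0, L->4 (L advanced); F->plug->F->R->A->L->H->refl->F->L'->C->R'->B->plug->B
Char 2 ('G'): step: R->1, L=4; G->plug->G->R->D->L->A->refl->C->L'->G->R'->F->plug->F
Char 3 ('C'): step: R->2, L=4; C->plug->C->R->H->L->B->refl->D->L'->B->R'->G->plug->G
Char 4 ('B'): step: R->3, L=4; B->plug->B->R->G->L->C->refl->A->L'->D->R'->A->plug->A
Char 5 ('B'): step: R->4, L=4; B->plug->B->R->E->L->G->refl->E->L'->F->R'->A->plug->A
Char 6 ('C'): step: R->5, L=4; C->plug->C->R->H->L->B->refl->D->L'->B->R'->G->plug->G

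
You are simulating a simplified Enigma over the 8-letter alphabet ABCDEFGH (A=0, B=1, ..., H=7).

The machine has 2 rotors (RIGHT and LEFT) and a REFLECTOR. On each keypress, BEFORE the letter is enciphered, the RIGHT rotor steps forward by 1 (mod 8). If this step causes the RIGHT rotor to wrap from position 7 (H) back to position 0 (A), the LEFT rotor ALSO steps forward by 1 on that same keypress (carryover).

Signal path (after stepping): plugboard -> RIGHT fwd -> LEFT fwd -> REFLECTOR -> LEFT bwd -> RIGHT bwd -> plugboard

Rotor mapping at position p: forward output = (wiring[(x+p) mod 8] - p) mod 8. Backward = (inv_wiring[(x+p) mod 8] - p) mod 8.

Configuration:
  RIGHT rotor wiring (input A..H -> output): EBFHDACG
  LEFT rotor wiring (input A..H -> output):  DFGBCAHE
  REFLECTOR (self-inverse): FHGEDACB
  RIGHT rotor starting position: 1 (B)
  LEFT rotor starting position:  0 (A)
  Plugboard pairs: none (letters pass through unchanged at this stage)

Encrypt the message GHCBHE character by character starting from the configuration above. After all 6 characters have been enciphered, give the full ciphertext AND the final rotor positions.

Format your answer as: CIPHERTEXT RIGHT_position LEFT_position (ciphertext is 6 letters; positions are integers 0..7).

Char 1 ('G'): step: R->2, L=0; G->plug->G->R->C->L->G->refl->C->L'->E->R'->F->plug->F
Char 2 ('H'): step: R->3, L=0; H->plug->H->R->C->L->G->refl->C->L'->E->R'->A->plug->A
Char 3 ('C'): step: R->4, L=0; C->plug->C->R->G->L->H->refl->B->L'->D->R'->H->plug->H
Char 4 ('B'): step: R->5, L=0; B->plug->B->R->F->L->A->refl->F->L'->B->R'->C->plug->C
Char 5 ('H'): step: R->6, L=0; H->plug->H->R->C->L->G->refl->C->L'->E->R'->A->plug->A
Char 6 ('E'): step: R->7, L=0; E->plug->E->R->A->L->D->refl->E->L'->H->R'->A->plug->A
Final: ciphertext=FAHCAA, RIGHT=7, LEFT=0

Answer: FAHCAA 7 0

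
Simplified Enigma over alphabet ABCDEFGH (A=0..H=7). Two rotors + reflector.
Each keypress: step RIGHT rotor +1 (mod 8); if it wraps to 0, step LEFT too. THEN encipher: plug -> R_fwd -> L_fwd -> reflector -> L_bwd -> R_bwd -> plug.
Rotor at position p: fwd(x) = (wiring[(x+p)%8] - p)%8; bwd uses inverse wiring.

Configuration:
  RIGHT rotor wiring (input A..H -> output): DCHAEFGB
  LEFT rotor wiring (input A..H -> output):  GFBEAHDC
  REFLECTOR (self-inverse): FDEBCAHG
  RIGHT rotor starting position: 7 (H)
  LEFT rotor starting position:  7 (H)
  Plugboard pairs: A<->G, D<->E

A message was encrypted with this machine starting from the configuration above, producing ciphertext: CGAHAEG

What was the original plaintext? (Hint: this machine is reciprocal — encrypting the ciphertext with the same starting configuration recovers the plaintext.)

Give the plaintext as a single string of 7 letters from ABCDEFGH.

Char 1 ('C'): step: R->0, L->0 (L advanced); C->plug->C->R->H->L->C->refl->E->L'->D->R'->A->plug->G
Char 2 ('G'): step: R->1, L=0; G->plug->A->R->B->L->F->refl->A->L'->E->R'->E->plug->D
Char 3 ('A'): step: R->2, L=0; A->plug->G->R->B->L->F->refl->A->L'->E->R'->E->plug->D
Char 4 ('H'): step: R->3, L=0; H->plug->H->R->E->L->A->refl->F->L'->B->R'->B->plug->B
Char 5 ('A'): step: R->4, L=0; A->plug->G->R->D->L->E->refl->C->L'->H->R'->E->plug->D
Char 6 ('E'): step: R->5, L=0; E->plug->D->R->G->L->D->refl->B->L'->C->R'->F->plug->F
Char 7 ('G'): step: R->6, L=0; G->plug->A->R->A->L->G->refl->H->L'->F->R'->C->plug->C

Answer: GDDBDFC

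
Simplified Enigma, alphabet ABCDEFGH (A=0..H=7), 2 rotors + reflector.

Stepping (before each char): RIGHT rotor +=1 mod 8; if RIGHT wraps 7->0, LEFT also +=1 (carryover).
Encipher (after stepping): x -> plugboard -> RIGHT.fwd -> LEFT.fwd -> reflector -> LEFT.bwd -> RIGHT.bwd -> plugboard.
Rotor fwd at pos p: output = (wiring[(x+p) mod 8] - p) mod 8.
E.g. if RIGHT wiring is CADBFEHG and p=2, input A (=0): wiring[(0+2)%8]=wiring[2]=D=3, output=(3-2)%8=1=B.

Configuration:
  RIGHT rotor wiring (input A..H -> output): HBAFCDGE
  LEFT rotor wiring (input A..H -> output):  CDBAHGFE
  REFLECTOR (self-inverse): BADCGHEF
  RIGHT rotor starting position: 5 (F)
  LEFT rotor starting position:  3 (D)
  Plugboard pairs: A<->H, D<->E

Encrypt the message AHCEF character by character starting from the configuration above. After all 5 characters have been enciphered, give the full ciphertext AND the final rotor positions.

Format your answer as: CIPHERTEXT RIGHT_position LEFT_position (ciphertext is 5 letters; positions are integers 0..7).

Char 1 ('A'): step: R->6, L=3; A->plug->H->R->F->L->H->refl->F->L'->A->R'->A->plug->H
Char 2 ('H'): step: R->7, L=3; H->plug->A->R->F->L->H->refl->F->L'->A->R'->B->plug->B
Char 3 ('C'): step: R->0, L->4 (L advanced); C->plug->C->R->A->L->D->refl->C->L'->B->R'->B->plug->B
Char 4 ('E'): step: R->1, L=4; E->plug->D->R->B->L->C->refl->D->L'->A->R'->A->plug->H
Char 5 ('F'): step: R->2, L=4; F->plug->F->R->C->L->B->refl->A->L'->D->R'->B->plug->B
Final: ciphertext=HBBHB, RIGHT=2, LEFT=4

Answer: HBBHB 2 4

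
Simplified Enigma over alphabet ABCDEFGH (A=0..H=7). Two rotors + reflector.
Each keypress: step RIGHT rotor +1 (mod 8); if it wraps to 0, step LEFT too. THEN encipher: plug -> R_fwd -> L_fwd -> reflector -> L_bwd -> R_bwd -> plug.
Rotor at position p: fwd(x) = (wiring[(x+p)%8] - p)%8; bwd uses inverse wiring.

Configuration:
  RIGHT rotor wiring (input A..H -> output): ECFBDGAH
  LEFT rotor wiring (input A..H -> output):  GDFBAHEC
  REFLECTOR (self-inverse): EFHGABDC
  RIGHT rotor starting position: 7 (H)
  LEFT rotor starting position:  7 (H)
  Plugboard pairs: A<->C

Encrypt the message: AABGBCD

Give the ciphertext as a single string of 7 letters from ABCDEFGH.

Char 1 ('A'): step: R->0, L->0 (L advanced); A->plug->C->R->F->L->H->refl->C->L'->H->R'->H->plug->H
Char 2 ('A'): step: R->1, L=0; A->plug->C->R->A->L->G->refl->D->L'->B->R'->A->plug->C
Char 3 ('B'): step: R->2, L=0; B->plug->B->R->H->L->C->refl->H->L'->F->R'->F->plug->F
Char 4 ('G'): step: R->3, L=0; G->plug->G->R->H->L->C->refl->H->L'->F->R'->D->plug->D
Char 5 ('B'): step: R->4, L=0; B->plug->B->R->C->L->F->refl->B->L'->D->R'->D->plug->D
Char 6 ('C'): step: R->5, L=0; C->plug->A->R->B->L->D->refl->G->L'->A->R'->F->plug->F
Char 7 ('D'): step: R->6, L=0; D->plug->D->R->E->L->A->refl->E->L'->G->R'->C->plug->A

Answer: HCFDDFA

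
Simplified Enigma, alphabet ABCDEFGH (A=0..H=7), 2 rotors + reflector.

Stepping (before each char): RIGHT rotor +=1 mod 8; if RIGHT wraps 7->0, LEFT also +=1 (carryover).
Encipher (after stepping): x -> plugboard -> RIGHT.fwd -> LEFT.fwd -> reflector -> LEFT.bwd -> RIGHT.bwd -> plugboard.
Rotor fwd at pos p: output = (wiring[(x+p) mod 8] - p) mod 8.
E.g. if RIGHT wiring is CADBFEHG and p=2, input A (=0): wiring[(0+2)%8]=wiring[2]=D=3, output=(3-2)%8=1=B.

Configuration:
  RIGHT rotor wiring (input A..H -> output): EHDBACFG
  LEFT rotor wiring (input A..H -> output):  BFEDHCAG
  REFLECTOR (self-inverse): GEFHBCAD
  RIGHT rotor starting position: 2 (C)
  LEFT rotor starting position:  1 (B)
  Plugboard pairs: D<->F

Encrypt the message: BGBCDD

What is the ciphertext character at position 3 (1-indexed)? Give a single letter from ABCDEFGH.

Char 1 ('B'): step: R->3, L=1; B->plug->B->R->F->L->H->refl->D->L'->B->R'->F->plug->D
Char 2 ('G'): step: R->4, L=1; G->plug->G->R->H->L->A->refl->G->L'->D->R'->F->plug->D
Char 3 ('B'): step: R->5, L=1; B->plug->B->R->A->L->E->refl->B->L'->E->R'->G->plug->G

G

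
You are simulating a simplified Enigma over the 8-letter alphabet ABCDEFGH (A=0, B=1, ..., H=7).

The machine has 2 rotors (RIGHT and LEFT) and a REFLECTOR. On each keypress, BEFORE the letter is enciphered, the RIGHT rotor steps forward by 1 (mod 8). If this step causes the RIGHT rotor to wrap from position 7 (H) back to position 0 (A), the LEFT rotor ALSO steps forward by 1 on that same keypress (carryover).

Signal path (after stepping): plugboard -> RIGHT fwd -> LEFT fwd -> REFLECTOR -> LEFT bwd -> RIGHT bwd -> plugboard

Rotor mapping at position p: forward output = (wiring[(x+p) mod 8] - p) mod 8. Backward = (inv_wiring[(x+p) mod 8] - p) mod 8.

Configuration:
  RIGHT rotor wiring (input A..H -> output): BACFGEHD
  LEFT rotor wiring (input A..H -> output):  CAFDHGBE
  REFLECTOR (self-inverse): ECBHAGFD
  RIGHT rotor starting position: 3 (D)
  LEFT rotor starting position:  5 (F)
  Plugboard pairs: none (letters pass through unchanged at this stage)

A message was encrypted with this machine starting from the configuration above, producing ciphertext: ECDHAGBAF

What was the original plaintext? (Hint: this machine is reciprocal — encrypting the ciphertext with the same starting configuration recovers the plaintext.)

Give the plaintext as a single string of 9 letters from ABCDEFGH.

Answer: HEEFDAHHB

Derivation:
Char 1 ('E'): step: R->4, L=5; E->plug->E->R->F->L->A->refl->E->L'->B->R'->H->plug->H
Char 2 ('C'): step: R->5, L=5; C->plug->C->R->G->L->G->refl->F->L'->D->R'->E->plug->E
Char 3 ('D'): step: R->6, L=5; D->plug->D->R->C->L->H->refl->D->L'->E->R'->E->plug->E
Char 4 ('H'): step: R->7, L=5; H->plug->H->R->A->L->B->refl->C->L'->H->R'->F->plug->F
Char 5 ('A'): step: R->0, L->6 (L advanced); A->plug->A->R->B->L->G->refl->F->L'->F->R'->D->plug->D
Char 6 ('G'): step: R->1, L=6; G->plug->G->R->C->L->E->refl->A->L'->H->R'->A->plug->A
Char 7 ('B'): step: R->2, L=6; B->plug->B->R->D->L->C->refl->B->L'->G->R'->H->plug->H
Char 8 ('A'): step: R->3, L=6; A->plug->A->R->C->L->E->refl->A->L'->H->R'->H->plug->H
Char 9 ('F'): step: R->4, L=6; F->plug->F->R->E->L->H->refl->D->L'->A->R'->B->plug->B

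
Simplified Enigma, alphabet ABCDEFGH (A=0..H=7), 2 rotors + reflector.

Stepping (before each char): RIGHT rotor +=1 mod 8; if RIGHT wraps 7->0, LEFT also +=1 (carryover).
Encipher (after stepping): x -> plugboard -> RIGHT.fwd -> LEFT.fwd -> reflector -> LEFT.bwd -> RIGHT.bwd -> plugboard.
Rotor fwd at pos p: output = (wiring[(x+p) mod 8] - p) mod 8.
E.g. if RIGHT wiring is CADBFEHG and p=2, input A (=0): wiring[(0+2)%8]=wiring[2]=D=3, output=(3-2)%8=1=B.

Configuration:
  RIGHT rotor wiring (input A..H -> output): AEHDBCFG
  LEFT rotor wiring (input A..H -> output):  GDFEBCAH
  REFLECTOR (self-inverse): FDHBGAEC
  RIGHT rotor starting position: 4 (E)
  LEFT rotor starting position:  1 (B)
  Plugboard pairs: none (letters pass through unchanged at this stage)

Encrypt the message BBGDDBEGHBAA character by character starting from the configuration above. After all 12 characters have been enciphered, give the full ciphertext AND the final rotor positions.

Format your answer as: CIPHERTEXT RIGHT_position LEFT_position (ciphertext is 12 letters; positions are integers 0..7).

Answer: AFAGHHFAGADG 0 3

Derivation:
Char 1 ('B'): step: R->5, L=1; B->plug->B->R->A->L->C->refl->H->L'->F->R'->A->plug->A
Char 2 ('B'): step: R->6, L=1; B->plug->B->R->A->L->C->refl->H->L'->F->R'->F->plug->F
Char 3 ('G'): step: R->7, L=1; G->plug->G->R->D->L->A->refl->F->L'->H->R'->A->plug->A
Char 4 ('D'): step: R->0, L->2 (L advanced); D->plug->D->R->D->L->A->refl->F->L'->F->R'->G->plug->G
Char 5 ('D'): step: R->1, L=2; D->plug->D->R->A->L->D->refl->B->L'->H->R'->H->plug->H
Char 6 ('B'): step: R->2, L=2; B->plug->B->R->B->L->C->refl->H->L'->C->R'->H->plug->H
Char 7 ('E'): step: R->3, L=2; E->plug->E->R->D->L->A->refl->F->L'->F->R'->F->plug->F
Char 8 ('G'): step: R->4, L=2; G->plug->G->R->D->L->A->refl->F->L'->F->R'->A->plug->A
Char 9 ('H'): step: R->5, L=2; H->plug->H->R->E->L->G->refl->E->L'->G->R'->G->plug->G
Char 10 ('B'): step: R->6, L=2; B->plug->B->R->A->L->D->refl->B->L'->H->R'->A->plug->A
Char 11 ('A'): step: R->7, L=2; A->plug->A->R->H->L->B->refl->D->L'->A->R'->D->plug->D
Char 12 ('A'): step: R->0, L->3 (L advanced); A->plug->A->R->A->L->B->refl->D->L'->F->R'->G->plug->G
Final: ciphertext=AFAGHHFAGADG, RIGHT=0, LEFT=3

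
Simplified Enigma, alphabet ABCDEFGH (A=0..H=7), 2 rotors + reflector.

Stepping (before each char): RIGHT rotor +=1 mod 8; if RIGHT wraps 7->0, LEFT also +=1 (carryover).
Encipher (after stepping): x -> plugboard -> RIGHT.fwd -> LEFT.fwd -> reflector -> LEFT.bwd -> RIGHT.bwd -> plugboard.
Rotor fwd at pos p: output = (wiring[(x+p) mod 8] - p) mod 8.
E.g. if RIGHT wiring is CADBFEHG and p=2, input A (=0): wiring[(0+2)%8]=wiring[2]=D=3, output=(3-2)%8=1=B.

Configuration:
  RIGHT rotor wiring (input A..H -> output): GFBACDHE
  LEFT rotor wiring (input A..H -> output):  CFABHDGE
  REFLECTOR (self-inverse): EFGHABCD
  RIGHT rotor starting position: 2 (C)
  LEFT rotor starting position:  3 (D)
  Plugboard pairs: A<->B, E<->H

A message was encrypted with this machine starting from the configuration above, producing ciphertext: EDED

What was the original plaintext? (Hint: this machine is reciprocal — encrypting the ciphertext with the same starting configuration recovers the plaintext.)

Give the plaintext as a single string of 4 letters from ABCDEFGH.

Answer: CBGG

Derivation:
Char 1 ('E'): step: R->3, L=3; E->plug->H->R->G->L->C->refl->G->L'->A->R'->C->plug->C
Char 2 ('D'): step: R->4, L=3; D->plug->D->R->A->L->G->refl->C->L'->G->R'->A->plug->B
Char 3 ('E'): step: R->5, L=3; E->plug->H->R->F->L->H->refl->D->L'->D->R'->G->plug->G
Char 4 ('D'): step: R->6, L=3; D->plug->D->R->H->L->F->refl->B->L'->E->R'->G->plug->G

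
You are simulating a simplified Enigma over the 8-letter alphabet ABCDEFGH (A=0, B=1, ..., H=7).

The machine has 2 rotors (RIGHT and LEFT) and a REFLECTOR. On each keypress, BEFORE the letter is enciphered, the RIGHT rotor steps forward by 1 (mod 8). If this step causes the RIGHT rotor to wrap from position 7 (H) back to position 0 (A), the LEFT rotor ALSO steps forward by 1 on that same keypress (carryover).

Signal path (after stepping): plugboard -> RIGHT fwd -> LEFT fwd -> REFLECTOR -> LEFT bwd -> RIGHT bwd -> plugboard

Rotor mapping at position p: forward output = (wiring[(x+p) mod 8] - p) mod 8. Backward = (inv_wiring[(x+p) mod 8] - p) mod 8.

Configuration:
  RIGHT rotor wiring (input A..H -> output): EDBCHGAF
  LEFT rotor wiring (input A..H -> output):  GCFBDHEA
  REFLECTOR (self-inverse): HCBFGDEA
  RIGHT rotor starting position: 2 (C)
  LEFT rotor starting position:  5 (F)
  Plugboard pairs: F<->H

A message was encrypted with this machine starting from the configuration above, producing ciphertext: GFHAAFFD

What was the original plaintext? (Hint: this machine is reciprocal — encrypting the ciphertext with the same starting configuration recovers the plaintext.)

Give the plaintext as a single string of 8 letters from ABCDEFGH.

Answer: CHFHGHBG

Derivation:
Char 1 ('G'): step: R->3, L=5; G->plug->G->R->A->L->C->refl->B->L'->D->R'->C->plug->C
Char 2 ('F'): step: R->4, L=5; F->plug->H->R->G->L->E->refl->G->L'->H->R'->F->plug->H
Char 3 ('H'): step: R->5, L=5; H->plug->F->R->E->L->F->refl->D->L'->C->R'->H->plug->F
Char 4 ('A'): step: R->6, L=5; A->plug->A->R->C->L->D->refl->F->L'->E->R'->F->plug->H
Char 5 ('A'): step: R->7, L=5; A->plug->A->R->G->L->E->refl->G->L'->H->R'->G->plug->G
Char 6 ('F'): step: R->0, L->6 (L advanced); F->plug->H->R->F->L->D->refl->F->L'->G->R'->F->plug->H
Char 7 ('F'): step: R->1, L=6; F->plug->H->R->D->L->E->refl->G->L'->A->R'->B->plug->B
Char 8 ('D'): step: R->2, L=6; D->plug->D->R->E->L->H->refl->A->L'->C->R'->G->plug->G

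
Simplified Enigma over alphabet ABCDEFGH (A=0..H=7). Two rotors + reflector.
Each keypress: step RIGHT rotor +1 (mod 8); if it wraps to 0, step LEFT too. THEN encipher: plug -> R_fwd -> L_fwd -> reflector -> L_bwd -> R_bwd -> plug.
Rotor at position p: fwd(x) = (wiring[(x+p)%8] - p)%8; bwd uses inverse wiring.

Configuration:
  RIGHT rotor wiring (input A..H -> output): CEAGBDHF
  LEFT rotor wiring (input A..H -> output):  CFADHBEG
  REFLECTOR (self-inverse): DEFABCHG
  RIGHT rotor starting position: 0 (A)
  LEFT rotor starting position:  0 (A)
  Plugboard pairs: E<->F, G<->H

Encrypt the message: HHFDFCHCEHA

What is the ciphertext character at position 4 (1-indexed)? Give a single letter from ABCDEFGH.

Char 1 ('H'): step: R->1, L=0; H->plug->G->R->E->L->H->refl->G->L'->H->R'->B->plug->B
Char 2 ('H'): step: R->2, L=0; H->plug->G->R->A->L->C->refl->F->L'->B->R'->D->plug->D
Char 3 ('F'): step: R->3, L=0; F->plug->E->R->C->L->A->refl->D->L'->D->R'->A->plug->A
Char 4 ('D'): step: R->4, L=0; D->plug->D->R->B->L->F->refl->C->L'->A->R'->F->plug->E

E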